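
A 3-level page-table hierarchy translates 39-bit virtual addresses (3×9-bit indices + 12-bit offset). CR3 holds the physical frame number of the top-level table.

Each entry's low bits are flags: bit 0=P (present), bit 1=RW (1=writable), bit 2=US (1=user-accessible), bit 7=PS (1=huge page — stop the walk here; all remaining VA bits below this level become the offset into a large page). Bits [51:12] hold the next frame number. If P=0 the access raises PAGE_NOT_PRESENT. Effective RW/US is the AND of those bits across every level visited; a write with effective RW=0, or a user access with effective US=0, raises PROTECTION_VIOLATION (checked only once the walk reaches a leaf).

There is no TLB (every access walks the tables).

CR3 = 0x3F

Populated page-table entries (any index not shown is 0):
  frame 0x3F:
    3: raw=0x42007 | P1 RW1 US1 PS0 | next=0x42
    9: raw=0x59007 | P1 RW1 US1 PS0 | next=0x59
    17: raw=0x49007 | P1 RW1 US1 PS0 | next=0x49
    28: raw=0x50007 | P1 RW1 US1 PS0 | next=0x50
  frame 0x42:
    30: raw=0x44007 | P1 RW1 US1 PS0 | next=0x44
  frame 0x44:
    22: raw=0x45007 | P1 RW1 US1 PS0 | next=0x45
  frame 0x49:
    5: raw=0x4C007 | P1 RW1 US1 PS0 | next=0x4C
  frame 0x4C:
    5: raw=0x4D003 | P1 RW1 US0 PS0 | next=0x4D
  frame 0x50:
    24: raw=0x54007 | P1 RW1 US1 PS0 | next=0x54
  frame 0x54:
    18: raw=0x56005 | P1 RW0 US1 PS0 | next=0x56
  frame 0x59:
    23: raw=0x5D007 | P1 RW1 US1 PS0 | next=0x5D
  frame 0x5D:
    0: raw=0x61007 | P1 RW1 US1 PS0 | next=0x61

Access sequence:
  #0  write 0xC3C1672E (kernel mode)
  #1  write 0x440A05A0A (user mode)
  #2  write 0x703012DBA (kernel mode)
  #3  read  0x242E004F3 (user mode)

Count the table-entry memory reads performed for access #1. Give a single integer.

Walk each access:
#0 VA=0xC3C1672E (w,kernel):
  [0] read 0x3F idx=3: raw=0x42007 flags P=1 W=1 U=1 S=0
  [1] read 0x42 idx=30: raw=0x44007 flags P=1 W=1 U=1 S=0
  [2] read 0x44 idx=22: raw=0x45007 flags P=1 W=1 U=1 S=0
  ⇒ phys 0x4572E  [3 reads]
#1 VA=0x440A05A0A (w,user):
  [0] read 0x3F idx=17: raw=0x49007 flags P=1 W=1 U=1 S=0
  [1] read 0x49 idx=5: raw=0x4C007 flags P=1 W=1 U=1 S=0
  [2] read 0x4C idx=5: raw=0x4D003 flags P=1 W=1 U=0 S=0
  ⇒ fault: PROTECTION_VIOLATION  — 3 lookups
#2 VA=0x703012DBA (w,kernel):
  [0] read 0x3F idx=28: raw=0x50007 flags P=1 W=1 U=1 S=0
  [1] read 0x50 idx=24: raw=0x54007 flags P=1 W=1 U=1 S=0
  [2] read 0x54 idx=18: raw=0x56005 flags P=1 W=0 U=1 S=0
  ⇒ fault: PROTECTION_VIOLATION  — 3 lookups
#3 VA=0x242E004F3 (r,user):
  [0] read 0x3F idx=9: raw=0x59007 flags P=1 W=1 U=1 S=0
  [1] read 0x59 idx=23: raw=0x5D007 flags P=1 W=1 U=1 S=0
  [2] read 0x5D idx=0: raw=0x61007 flags P=1 W=1 U=1 S=0
  ⇒ phys 0x614F3  [3 reads]

Entries read for #1: 3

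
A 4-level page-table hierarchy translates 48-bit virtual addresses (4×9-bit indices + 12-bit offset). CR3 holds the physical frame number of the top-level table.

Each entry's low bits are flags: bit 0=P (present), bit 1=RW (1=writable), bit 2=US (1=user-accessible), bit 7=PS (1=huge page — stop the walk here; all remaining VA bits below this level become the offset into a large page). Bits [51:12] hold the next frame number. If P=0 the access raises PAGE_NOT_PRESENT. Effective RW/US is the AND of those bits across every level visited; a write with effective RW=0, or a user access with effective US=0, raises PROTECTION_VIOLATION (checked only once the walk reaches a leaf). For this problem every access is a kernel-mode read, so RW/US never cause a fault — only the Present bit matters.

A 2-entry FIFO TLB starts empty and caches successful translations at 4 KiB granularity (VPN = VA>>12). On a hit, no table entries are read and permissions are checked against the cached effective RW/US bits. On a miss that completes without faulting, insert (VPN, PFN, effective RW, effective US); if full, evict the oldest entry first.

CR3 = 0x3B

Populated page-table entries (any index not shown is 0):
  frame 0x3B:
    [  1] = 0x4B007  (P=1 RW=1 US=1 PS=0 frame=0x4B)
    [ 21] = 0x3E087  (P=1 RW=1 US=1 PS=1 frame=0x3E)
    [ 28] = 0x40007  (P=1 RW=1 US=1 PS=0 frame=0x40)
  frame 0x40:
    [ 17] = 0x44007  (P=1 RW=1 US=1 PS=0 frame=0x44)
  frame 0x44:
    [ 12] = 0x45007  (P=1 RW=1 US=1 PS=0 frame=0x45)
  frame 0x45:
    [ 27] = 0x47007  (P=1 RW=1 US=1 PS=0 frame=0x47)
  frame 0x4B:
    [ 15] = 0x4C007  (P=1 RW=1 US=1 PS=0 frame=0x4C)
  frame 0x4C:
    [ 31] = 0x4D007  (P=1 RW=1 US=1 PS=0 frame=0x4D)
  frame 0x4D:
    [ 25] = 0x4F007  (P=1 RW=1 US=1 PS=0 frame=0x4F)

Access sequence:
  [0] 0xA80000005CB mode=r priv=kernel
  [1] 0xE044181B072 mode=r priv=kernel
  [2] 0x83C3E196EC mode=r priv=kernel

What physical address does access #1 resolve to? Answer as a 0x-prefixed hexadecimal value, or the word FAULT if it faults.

Walk each access:
#0 VA=0xA80000005CB (r,kernel):
  [0] read 0x3B idx=21: raw=0x3E087 flags P=1 W=1 U=1 S=1
  ⇒ phys 0x3E5CB (huge @L0)  [1 reads]
#1 VA=0xE044181B072 (r,kernel):
  [0] read 0x3B idx=28: raw=0x40007 flags P=1 W=1 U=1 S=0
  [1] read 0x40 idx=17: raw=0x44007 flags P=1 W=1 U=1 S=0
  [2] read 0x44 idx=12: raw=0x45007 flags P=1 W=1 U=1 S=0
  [3] read 0x45 idx=27: raw=0x47007 flags P=1 W=1 U=1 S=0
  ⇒ phys 0x47072  [4 reads]
#2 VA=0x83C3E196EC (r,kernel):
  [0] read 0x3B idx=1: raw=0x4B007 flags P=1 W=1 U=1 S=0
  [1] read 0x4B idx=15: raw=0x4C007 flags P=1 W=1 U=1 S=0
  [2] read 0x4C idx=31: raw=0x4D007 flags P=1 W=1 U=1 S=0
  [3] read 0x4D idx=25: raw=0x4F007 flags P=1 W=1 U=1 S=0
  ⇒ phys 0x4F6EC  [4 reads]

Access #1 PA: 0x47072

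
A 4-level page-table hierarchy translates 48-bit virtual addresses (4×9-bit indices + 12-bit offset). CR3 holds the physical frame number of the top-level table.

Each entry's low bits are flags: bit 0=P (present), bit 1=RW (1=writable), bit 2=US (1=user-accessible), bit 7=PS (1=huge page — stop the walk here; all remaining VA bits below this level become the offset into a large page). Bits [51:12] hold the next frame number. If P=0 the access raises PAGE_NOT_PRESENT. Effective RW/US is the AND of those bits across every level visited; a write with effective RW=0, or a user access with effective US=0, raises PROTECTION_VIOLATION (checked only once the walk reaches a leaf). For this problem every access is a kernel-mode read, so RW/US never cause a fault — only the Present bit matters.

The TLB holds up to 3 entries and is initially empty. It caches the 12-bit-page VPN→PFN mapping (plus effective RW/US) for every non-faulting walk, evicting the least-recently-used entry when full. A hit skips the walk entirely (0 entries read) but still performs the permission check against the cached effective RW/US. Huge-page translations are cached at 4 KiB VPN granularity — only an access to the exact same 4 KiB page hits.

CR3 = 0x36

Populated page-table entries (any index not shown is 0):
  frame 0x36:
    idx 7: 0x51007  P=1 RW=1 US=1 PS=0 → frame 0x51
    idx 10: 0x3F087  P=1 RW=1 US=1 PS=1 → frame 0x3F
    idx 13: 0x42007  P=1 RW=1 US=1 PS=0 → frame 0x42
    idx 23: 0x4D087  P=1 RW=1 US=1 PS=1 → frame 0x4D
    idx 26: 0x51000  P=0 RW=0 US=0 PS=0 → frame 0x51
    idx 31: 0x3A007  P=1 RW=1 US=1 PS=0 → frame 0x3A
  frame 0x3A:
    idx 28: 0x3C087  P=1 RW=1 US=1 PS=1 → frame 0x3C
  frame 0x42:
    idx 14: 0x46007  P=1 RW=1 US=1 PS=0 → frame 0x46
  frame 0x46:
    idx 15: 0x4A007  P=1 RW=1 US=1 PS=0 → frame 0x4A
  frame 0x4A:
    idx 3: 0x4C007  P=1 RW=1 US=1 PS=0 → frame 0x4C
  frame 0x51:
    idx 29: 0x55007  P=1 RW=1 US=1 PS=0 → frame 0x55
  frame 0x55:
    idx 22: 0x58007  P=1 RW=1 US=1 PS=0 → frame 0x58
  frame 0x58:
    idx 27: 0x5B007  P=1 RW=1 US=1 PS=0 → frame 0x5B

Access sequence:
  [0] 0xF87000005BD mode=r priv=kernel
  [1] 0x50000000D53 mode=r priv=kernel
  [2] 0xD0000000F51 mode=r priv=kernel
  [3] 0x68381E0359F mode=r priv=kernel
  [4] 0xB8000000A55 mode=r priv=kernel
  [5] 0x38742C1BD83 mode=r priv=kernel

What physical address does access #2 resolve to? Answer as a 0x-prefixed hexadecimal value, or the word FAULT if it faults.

Trace:
#0 VA=0xF87000005BD (r,kernel):
  lvl0: tbl 0x36, slot 31 ⇒ 0x3A007 (P1/RW1/US1/PS0)
  lvl1: tbl 0x3A, slot 28 ⇒ 0x3C087 (P1/RW1/US1/PS1)
  ⇒ phys 0x3C5BD (huge @L1)  [2 reads]
#1 VA=0x50000000D53 (r,kernel):
  lvl0: tbl 0x36, slot 10 ⇒ 0x3F087 (P1/RW1/US1/PS1)
  ⇒ phys 0x3FD53 (huge @L0)  [1 reads]
#2 VA=0xD0000000F51 (r,kernel):
  lvl0: tbl 0x36, slot 26 ⇒ 0x51000 (P0/RW0/US0/PS0)
  → PAGE_NOT_PRESENT  (1 entries read)
#3 VA=0x68381E0359F (r,kernel):
  lvl0: tbl 0x36, slot 13 ⇒ 0x42007 (P1/RW1/US1/PS0)
  lvl1: tbl 0x42, slot 14 ⇒ 0x46007 (P1/RW1/US1/PS0)
  lvl2: tbl 0x46, slot 15 ⇒ 0x4A007 (P1/RW1/US1/PS0)
  lvl3: tbl 0x4A, slot 3 ⇒ 0x4C007 (P1/RW1/US1/PS0)
  ⇒ phys 0x4C59F  [4 reads]
#4 VA=0xB8000000A55 (r,kernel):
  lvl0: tbl 0x36, slot 23 ⇒ 0x4D087 (P1/RW1/US1/PS1)
  ⇒ phys 0x4DA55 (huge @L0)  [1 reads]
#5 VA=0x38742C1BD83 (r,kernel):
  lvl0: tbl 0x36, slot 7 ⇒ 0x51007 (P1/RW1/US1/PS0)
  lvl1: tbl 0x51, slot 29 ⇒ 0x55007 (P1/RW1/US1/PS0)
  lvl2: tbl 0x55, slot 22 ⇒ 0x58007 (P1/RW1/US1/PS0)
  lvl3: tbl 0x58, slot 27 ⇒ 0x5B007 (P1/RW1/US1/PS0)
  ⇒ phys 0x5BD83  [4 reads]

Access #2 PA: FAULT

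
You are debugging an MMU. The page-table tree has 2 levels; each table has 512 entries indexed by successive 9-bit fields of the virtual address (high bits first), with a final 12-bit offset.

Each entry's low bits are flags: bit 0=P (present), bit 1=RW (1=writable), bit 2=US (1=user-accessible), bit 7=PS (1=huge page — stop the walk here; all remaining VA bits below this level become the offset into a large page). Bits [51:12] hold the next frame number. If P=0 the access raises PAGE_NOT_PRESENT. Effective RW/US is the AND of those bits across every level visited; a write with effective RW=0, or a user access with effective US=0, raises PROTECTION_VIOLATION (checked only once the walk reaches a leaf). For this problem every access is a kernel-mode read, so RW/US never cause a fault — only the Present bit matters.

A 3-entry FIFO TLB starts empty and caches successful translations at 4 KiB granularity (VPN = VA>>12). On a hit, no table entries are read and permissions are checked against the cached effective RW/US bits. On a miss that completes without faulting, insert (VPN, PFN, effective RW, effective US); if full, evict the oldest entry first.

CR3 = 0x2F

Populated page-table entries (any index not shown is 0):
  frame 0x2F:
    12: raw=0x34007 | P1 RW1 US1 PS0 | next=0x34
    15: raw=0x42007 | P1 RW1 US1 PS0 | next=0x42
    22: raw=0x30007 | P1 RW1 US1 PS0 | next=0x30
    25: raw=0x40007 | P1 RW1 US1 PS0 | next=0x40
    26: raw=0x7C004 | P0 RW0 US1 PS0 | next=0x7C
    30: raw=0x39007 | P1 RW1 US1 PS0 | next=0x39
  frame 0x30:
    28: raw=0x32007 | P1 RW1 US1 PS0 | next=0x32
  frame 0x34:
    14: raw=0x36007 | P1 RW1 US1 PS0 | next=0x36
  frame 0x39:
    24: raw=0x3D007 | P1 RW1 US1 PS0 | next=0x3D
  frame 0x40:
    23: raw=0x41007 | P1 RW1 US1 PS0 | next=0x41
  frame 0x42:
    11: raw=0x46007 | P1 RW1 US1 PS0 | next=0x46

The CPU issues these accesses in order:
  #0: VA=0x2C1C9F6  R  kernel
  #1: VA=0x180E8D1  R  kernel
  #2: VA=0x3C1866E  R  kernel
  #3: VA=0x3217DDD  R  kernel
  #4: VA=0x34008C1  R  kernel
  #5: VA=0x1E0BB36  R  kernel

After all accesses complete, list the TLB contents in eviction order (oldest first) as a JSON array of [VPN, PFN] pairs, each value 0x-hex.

Trace:
#0 VA=0x2C1C9F6 (r,kernel):
  [0] read 0x2F idx=22: raw=0x30007 flags P=1 W=1 U=1 S=0
  [1] read 0x30 idx=28: raw=0x32007 flags P=1 W=1 U=1 S=0
  ✓ 0x329F6  — 2 lookups
#1 VA=0x180E8D1 (r,kernel):
  [0] read 0x2F idx=12: raw=0x34007 flags P=1 W=1 U=1 S=0
  [1] read 0x34 idx=14: raw=0x36007 flags P=1 W=1 U=1 S=0
  ✓ 0x368D1  — 2 lookups
#2 VA=0x3C1866E (r,kernel):
  [0] read 0x2F idx=30: raw=0x39007 flags P=1 W=1 U=1 S=0
  [1] read 0x39 idx=24: raw=0x3D007 flags P=1 W=1 U=1 S=0
  ✓ 0x3D66E  — 2 lookups
#3 VA=0x3217DDD (r,kernel):
  [0] read 0x2F idx=25: raw=0x40007 flags P=1 W=1 U=1 S=0
  [1] read 0x40 idx=23: raw=0x41007 flags P=1 W=1 U=1 S=0
  ✓ 0x41DDD  — 2 lookups
#4 VA=0x34008C1 (r,kernel):
  [0] read 0x2F idx=26: raw=0x7C004 flags P=0 W=0 U=1 S=0
  → PAGE_NOT_PRESENT  (1 entries read)
#5 VA=0x1E0BB36 (r,kernel):
  [0] read 0x2F idx=15: raw=0x42007 flags P=1 W=1 U=1 S=0
  [1] read 0x42 idx=11: raw=0x46007 flags P=1 W=1 U=1 S=0
  ✓ 0x46B36  — 2 lookups

TLB: [["0x3C18", "0x3D"], ["0x3217", "0x41"], ["0x1E0B", "0x46"]]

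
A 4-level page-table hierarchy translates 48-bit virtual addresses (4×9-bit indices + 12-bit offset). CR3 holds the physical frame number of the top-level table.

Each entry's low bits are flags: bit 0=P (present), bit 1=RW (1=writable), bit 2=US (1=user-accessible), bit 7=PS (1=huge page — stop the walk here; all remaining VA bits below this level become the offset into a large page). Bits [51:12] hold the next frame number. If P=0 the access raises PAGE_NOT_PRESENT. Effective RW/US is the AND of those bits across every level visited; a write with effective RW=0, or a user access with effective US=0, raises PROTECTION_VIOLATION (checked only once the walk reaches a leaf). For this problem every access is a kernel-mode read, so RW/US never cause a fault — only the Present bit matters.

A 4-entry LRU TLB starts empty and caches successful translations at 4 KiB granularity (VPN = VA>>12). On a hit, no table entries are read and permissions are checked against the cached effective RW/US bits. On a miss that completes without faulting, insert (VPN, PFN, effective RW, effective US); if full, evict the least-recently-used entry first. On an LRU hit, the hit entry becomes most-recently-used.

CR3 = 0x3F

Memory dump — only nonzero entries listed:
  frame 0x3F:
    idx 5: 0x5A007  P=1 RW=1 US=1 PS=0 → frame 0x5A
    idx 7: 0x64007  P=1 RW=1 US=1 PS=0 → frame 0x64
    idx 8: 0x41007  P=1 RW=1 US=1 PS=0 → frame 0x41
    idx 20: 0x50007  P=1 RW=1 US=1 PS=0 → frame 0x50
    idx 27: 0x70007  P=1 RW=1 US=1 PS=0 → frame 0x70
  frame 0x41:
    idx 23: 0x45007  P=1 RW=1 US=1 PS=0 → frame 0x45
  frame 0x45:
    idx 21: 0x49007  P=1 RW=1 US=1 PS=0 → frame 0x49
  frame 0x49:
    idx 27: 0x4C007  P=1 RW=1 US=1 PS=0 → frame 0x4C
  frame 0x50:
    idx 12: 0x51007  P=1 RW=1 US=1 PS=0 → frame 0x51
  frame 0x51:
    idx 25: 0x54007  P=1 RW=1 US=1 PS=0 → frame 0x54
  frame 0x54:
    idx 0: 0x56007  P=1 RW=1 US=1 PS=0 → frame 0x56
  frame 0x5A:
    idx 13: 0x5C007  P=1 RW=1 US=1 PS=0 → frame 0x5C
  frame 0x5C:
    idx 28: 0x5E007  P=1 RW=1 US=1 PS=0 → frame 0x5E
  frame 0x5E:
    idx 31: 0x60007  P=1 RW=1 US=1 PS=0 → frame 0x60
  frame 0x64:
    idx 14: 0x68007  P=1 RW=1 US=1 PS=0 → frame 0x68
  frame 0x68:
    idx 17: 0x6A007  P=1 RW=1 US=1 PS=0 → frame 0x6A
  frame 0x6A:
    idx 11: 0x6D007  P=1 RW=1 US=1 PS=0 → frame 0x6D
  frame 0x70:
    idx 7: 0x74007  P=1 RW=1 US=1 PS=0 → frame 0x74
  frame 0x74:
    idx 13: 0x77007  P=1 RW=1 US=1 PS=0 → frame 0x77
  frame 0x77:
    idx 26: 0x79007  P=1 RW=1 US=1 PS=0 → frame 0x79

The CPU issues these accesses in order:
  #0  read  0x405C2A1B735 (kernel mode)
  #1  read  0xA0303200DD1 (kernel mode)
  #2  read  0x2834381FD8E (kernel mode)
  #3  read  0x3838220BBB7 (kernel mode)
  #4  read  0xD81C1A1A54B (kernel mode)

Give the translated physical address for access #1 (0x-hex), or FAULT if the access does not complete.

Walk each access:
#0 VA=0x405C2A1B735 (r,kernel):
  L0: frame=0x3F idx=8 entry=0x41007 [P=1 RW=1 US=1 PS=0]
  L1: frame=0x41 idx=23 entry=0x45007 [P=1 RW=1 US=1 PS=0]
  L2: frame=0x45 idx=21 entry=0x49007 [P=1 RW=1 US=1 PS=0]
  L3: frame=0x49 idx=27 entry=0x4C007 [P=1 RW=1 US=1 PS=0]
  → PA=0x4C735  (4 entries read)
#1 VA=0xA0303200DD1 (r,kernel):
  L0: frame=0x3F idx=20 entry=0x50007 [P=1 RW=1 US=1 PS=0]
  L1: frame=0x50 idx=12 entry=0x51007 [P=1 RW=1 US=1 PS=0]
  L2: frame=0x51 idx=25 entry=0x54007 [P=1 RW=1 US=1 PS=0]
  L3: frame=0x54 idx=0 entry=0x56007 [P=1 RW=1 US=1 PS=0]
  → PA=0x56DD1  (4 entries read)
#2 VA=0x2834381FD8E (r,kernel):
  L0: frame=0x3F idx=5 entry=0x5A007 [P=1 RW=1 US=1 PS=0]
  L1: frame=0x5A idx=13 entry=0x5C007 [P=1 RW=1 US=1 PS=0]
  L2: frame=0x5C idx=28 entry=0x5E007 [P=1 RW=1 US=1 PS=0]
  L3: frame=0x5E idx=31 entry=0x60007 [P=1 RW=1 US=1 PS=0]
  → PA=0x60D8E  (4 entries read)
#3 VA=0x3838220BBB7 (r,kernel):
  L0: frame=0x3F idx=7 entry=0x64007 [P=1 RW=1 US=1 PS=0]
  L1: frame=0x64 idx=14 entry=0x68007 [P=1 RW=1 US=1 PS=0]
  L2: frame=0x68 idx=17 entry=0x6A007 [P=1 RW=1 US=1 PS=0]
  L3: frame=0x6A idx=11 entry=0x6D007 [P=1 RW=1 US=1 PS=0]
  → PA=0x6DBB7  (4 entries read)
#4 VA=0xD81C1A1A54B (r,kernel):
  L0: frame=0x3F idx=27 entry=0x70007 [P=1 RW=1 US=1 PS=0]
  L1: frame=0x70 idx=7 entry=0x74007 [P=1 RW=1 US=1 PS=0]
  L2: frame=0x74 idx=13 entry=0x77007 [P=1 RW=1 US=1 PS=0]
  L3: frame=0x77 idx=26 entry=0x79007 [P=1 RW=1 US=1 PS=0]
  → PA=0x7954B  (4 entries read)

Access #1 PA: 0x56DD1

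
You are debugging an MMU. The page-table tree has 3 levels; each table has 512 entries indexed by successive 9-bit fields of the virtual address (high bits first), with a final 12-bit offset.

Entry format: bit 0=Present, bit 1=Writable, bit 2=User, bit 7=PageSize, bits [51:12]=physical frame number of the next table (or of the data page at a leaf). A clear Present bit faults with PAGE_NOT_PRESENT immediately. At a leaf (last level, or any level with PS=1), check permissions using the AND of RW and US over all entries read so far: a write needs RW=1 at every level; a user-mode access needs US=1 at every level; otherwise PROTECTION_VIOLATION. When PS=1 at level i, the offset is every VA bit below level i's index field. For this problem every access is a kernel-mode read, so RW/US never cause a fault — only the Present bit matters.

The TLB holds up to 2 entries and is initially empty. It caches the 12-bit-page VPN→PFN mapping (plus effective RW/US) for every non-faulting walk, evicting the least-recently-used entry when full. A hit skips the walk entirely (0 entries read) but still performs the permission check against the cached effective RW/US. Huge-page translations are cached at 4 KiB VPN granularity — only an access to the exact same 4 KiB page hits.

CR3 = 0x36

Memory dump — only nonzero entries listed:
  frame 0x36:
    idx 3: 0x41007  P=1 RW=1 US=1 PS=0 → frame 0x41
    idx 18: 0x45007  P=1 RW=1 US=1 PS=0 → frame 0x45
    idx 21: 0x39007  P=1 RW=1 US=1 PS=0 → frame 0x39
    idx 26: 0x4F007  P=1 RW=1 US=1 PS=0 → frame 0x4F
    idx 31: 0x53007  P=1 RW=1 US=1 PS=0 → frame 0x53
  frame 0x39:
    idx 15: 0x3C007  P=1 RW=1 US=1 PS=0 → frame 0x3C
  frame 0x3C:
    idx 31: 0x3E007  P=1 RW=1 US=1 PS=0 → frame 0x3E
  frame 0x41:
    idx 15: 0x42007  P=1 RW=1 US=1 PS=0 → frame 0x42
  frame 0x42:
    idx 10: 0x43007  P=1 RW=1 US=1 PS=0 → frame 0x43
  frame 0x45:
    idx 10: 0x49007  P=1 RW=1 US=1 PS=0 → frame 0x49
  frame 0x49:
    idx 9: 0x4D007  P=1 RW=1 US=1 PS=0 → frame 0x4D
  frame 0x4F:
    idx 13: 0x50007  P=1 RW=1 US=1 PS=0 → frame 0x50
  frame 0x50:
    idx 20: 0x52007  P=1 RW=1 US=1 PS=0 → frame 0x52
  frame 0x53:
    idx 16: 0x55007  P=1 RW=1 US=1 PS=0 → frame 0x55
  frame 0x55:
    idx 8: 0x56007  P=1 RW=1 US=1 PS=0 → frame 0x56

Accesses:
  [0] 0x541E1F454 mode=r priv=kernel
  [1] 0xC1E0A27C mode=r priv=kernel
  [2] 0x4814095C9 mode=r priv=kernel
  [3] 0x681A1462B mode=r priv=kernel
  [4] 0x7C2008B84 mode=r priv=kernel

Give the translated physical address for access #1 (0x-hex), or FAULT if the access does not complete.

Trace:
#0 VA=0x541E1F454 (r,kernel):
  L0 @0x36[21] → 0x39007  P=1,RW=1,US=1,PS=0
  L1 @0x39[15] → 0x3C007  P=1,RW=1,US=1,PS=0
  L2 @0x3C[31] → 0x3E007  P=1,RW=1,US=1,PS=0
  ✓ 0x3E454  — 3 lookups
#1 VA=0xC1E0A27C (r,kernel):
  L0 @0x36[3] → 0x41007  P=1,RW=1,US=1,PS=0
  L1 @0x41[15] → 0x42007  P=1,RW=1,US=1,PS=0
  L2 @0x42[10] → 0x43007  P=1,RW=1,US=1,PS=0
  ✓ 0x4327C  — 3 lookups
#2 VA=0x4814095C9 (r,kernel):
  L0 @0x36[18] → 0x45007  P=1,RW=1,US=1,PS=0
  L1 @0x45[10] → 0x49007  P=1,RW=1,US=1,PS=0
  L2 @0x49[9] → 0x4D007  P=1,RW=1,US=1,PS=0
  ✓ 0x4D5C9  — 3 lookups
#3 VA=0x681A1462B (r,kernel):
  L0 @0x36[26] → 0x4F007  P=1,RW=1,US=1,PS=0
  L1 @0x4F[13] → 0x50007  P=1,RW=1,US=1,PS=0
  L2 @0x50[20] → 0x52007  P=1,RW=1,US=1,PS=0
  ✓ 0x5262B  — 3 lookups
#4 VA=0x7C2008B84 (r,kernel):
  L0 @0x36[31] → 0x53007  P=1,RW=1,US=1,PS=0
  L1 @0x53[16] → 0x55007  P=1,RW=1,US=1,PS=0
  L2 @0x55[8] → 0x56007  P=1,RW=1,US=1,PS=0
  ✓ 0x56B84  — 3 lookups

Access #1 PA: 0x4327C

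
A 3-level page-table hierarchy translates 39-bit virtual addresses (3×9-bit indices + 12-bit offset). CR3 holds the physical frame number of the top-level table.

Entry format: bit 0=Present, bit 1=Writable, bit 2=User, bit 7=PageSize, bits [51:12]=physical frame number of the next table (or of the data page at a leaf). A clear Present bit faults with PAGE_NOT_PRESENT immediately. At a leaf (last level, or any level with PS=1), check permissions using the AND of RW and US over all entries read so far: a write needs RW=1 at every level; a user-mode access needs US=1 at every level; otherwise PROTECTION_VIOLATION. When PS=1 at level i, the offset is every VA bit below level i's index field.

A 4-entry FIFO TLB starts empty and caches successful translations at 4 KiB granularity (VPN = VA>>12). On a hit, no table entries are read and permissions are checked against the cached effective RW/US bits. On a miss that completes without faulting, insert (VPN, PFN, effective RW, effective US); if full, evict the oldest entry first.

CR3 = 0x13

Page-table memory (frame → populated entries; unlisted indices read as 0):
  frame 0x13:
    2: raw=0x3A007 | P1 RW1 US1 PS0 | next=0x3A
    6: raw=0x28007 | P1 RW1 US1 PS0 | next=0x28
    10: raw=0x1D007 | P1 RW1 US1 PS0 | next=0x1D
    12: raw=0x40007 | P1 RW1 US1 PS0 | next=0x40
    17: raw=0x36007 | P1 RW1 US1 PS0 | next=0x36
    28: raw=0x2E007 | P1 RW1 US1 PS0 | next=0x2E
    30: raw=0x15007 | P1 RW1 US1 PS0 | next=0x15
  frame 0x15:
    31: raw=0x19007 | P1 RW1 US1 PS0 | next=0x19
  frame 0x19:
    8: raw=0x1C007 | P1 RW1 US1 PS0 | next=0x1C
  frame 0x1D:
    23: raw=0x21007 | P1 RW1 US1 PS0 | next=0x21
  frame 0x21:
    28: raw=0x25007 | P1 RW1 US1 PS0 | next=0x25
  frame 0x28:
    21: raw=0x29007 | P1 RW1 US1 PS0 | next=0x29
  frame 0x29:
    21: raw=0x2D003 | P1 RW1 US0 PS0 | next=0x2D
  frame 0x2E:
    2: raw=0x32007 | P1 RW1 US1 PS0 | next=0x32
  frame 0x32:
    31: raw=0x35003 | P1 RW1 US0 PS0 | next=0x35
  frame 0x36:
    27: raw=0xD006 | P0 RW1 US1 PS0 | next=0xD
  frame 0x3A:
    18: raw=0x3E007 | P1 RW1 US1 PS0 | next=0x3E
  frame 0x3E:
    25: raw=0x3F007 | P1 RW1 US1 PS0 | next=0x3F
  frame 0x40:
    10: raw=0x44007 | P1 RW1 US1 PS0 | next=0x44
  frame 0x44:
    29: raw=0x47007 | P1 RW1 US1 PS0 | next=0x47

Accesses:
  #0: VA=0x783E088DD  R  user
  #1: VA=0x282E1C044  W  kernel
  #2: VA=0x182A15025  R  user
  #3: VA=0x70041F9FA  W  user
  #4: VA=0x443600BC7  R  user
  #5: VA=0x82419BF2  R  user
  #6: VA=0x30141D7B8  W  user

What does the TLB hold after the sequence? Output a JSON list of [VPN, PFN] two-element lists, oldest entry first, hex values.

Walk each access:
#0 VA=0x783E088DD (r,user):
  lvl0: tbl 0x13, slot 30 ⇒ 0x15007 (P1/RW1/US1/PS0)
  lvl1: tbl 0x15, slot 31 ⇒ 0x19007 (P1/RW1/US1/PS0)
  lvl2: tbl 0x19, slot 8 ⇒ 0x1C007 (P1/RW1/US1/PS0)
  → PA=0x1C8DD  (3 entries read)
#1 VA=0x282E1C044 (w,kernel):
  lvl0: tbl 0x13, slot 10 ⇒ 0x1D007 (P1/RW1/US1/PS0)
  lvl1: tbl 0x1D, slot 23 ⇒ 0x21007 (P1/RW1/US1/PS0)
  lvl2: tbl 0x21, slot 28 ⇒ 0x25007 (P1/RW1/US1/PS0)
  → PA=0x25044  (3 entries read)
#2 VA=0x182A15025 (r,user):
  lvl0: tbl 0x13, slot 6 ⇒ 0x28007 (P1/RW1/US1/PS0)
  lvl1: tbl 0x28, slot 21 ⇒ 0x29007 (P1/RW1/US1/PS0)
  lvl2: tbl 0x29, slot 21 ⇒ 0x2D003 (P1/RW1/US0/PS0)
  ✗ PROTECTION_VIOLATION  [3 reads]
#3 VA=0x70041F9FA (w,user):
  lvl0: tbl 0x13, slot 28 ⇒ 0x2E007 (P1/RW1/US1/PS0)
  lvl1: tbl 0x2E, slot 2 ⇒ 0x32007 (P1/RW1/US1/PS0)
  lvl2: tbl 0x32, slot 31 ⇒ 0x35003 (P1/RW1/US0/PS0)
  ✗ PROTECTION_VIOLATION  [3 reads]
#4 VA=0x443600BC7 (r,user):
  lvl0: tbl 0x13, slot 17 ⇒ 0x36007 (P1/RW1/US1/PS0)
  lvl1: tbl 0x36, slot 27 ⇒ 0xD006 (P0/RW1/US1/PS0)
  ✗ PAGE_NOT_PRESENT  [2 reads]
#5 VA=0x82419BF2 (r,user):
  lvl0: tbl 0x13, slot 2 ⇒ 0x3A007 (P1/RW1/US1/PS0)
  lvl1: tbl 0x3A, slot 18 ⇒ 0x3E007 (P1/RW1/US1/PS0)
  lvl2: tbl 0x3E, slot 25 ⇒ 0x3F007 (P1/RW1/US1/PS0)
  → PA=0x3FBF2  (3 entries read)
#6 VA=0x30141D7B8 (w,user):
  lvl0: tbl 0x13, slot 12 ⇒ 0x40007 (P1/RW1/US1/PS0)
  lvl1: tbl 0x40, slot 10 ⇒ 0x44007 (P1/RW1/US1/PS0)
  lvl2: tbl 0x44, slot 29 ⇒ 0x47007 (P1/RW1/US1/PS0)
  → PA=0x477B8  (3 entries read)

TLB: [["0x783E08", "0x1C"], ["0x282E1C", "0x25"], ["0x82419", "0x3F"], ["0x30141D", "0x47"]]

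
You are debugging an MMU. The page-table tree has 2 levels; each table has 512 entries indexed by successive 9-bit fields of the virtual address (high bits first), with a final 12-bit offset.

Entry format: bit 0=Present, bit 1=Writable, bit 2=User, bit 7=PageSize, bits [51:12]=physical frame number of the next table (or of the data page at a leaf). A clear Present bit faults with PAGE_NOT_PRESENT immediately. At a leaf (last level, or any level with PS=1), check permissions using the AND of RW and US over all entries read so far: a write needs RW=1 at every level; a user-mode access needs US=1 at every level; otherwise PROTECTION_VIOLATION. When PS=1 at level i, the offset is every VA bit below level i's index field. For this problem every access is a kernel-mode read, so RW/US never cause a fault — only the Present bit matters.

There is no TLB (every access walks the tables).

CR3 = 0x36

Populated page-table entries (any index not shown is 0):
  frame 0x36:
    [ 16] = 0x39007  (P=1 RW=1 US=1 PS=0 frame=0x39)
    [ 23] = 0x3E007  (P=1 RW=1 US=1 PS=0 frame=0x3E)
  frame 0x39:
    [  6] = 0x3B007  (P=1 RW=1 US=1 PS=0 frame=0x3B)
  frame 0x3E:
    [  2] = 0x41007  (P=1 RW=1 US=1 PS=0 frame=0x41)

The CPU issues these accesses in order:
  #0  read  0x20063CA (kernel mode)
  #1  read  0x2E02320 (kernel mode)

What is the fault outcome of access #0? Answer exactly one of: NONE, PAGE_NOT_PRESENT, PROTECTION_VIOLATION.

Trace:
#0 VA=0x20063CA (r,kernel):
  L0 @0x36[16] → 0x39007  P=1,RW=1,US=1,PS=0
  L1 @0x39[6] → 0x3B007  P=1,RW=1,US=1,PS=0
  ✓ 0x3B3CA  — 2 lookups
#1 VA=0x2E02320 (r,kernel):
  L0 @0x36[23] → 0x3E007  P=1,RW=1,US=1,PS=0
  L1 @0x3E[2] → 0x41007  P=1,RW=1,US=1,PS=0
  ✓ 0x41320  — 2 lookups

Access #0 fault: NONE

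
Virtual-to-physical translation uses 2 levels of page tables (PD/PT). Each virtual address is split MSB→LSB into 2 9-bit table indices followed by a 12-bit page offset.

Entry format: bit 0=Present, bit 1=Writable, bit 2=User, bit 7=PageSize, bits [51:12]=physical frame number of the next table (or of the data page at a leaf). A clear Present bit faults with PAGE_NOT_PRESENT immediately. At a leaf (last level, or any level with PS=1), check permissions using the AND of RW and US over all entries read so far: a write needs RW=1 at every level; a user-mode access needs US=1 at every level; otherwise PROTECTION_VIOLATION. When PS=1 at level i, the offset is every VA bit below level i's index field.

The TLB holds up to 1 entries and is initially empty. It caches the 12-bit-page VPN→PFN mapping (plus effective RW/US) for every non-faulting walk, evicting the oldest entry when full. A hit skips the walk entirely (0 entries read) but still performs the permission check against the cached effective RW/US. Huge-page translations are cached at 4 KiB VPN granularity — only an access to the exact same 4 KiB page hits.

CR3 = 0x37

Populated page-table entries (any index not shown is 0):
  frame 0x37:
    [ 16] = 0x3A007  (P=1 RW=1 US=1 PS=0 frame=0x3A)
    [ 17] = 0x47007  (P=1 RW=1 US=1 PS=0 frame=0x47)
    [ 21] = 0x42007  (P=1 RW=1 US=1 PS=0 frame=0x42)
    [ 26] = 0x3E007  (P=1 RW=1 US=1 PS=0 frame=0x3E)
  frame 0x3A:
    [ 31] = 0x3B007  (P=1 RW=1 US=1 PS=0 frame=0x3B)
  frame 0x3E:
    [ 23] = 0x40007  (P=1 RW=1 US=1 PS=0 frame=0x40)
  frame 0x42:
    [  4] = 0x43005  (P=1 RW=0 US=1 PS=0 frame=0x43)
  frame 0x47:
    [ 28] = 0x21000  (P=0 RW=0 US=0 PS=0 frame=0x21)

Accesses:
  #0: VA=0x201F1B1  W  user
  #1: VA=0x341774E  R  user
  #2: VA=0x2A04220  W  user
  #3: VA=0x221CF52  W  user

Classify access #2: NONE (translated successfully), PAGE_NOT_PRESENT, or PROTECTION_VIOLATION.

Trace:
#0 VA=0x201F1B1 (w,user):
  [0] read 0x37 idx=16: raw=0x3A007 flags P=1 W=1 U=1 S=0
  [1] read 0x3A idx=31: raw=0x3B007 flags P=1 W=1 U=1 S=0
  ✓ 0x3B1B1  — 2 lookups
#1 VA=0x341774E (r,user):
  [0] read 0x37 idx=26: raw=0x3E007 flags P=1 W=1 U=1 S=0
  [1] read 0x3E idx=23: raw=0x40007 flags P=1 W=1 U=1 S=0
  ✓ 0x4074E  — 2 lookups
#2 VA=0x2A04220 (w,user):
  [0] read 0x37 idx=21: raw=0x42007 flags P=1 W=1 U=1 S=0
  [1] read 0x42 idx=4: raw=0x43005 flags P=1 W=0 U=1 S=0
  → PROTECTION_VIOLATION  (2 entries read)
#3 VA=0x221CF52 (w,user):
  [0] read 0x37 idx=17: raw=0x47007 flags P=1 W=1 U=1 S=0
  [1] read 0x47 idx=28: raw=0x21000 flags P=0 W=0 U=0 S=0
  → PAGE_NOT_PRESENT  (2 entries read)

Access #2 fault: PROTECTION_VIOLATION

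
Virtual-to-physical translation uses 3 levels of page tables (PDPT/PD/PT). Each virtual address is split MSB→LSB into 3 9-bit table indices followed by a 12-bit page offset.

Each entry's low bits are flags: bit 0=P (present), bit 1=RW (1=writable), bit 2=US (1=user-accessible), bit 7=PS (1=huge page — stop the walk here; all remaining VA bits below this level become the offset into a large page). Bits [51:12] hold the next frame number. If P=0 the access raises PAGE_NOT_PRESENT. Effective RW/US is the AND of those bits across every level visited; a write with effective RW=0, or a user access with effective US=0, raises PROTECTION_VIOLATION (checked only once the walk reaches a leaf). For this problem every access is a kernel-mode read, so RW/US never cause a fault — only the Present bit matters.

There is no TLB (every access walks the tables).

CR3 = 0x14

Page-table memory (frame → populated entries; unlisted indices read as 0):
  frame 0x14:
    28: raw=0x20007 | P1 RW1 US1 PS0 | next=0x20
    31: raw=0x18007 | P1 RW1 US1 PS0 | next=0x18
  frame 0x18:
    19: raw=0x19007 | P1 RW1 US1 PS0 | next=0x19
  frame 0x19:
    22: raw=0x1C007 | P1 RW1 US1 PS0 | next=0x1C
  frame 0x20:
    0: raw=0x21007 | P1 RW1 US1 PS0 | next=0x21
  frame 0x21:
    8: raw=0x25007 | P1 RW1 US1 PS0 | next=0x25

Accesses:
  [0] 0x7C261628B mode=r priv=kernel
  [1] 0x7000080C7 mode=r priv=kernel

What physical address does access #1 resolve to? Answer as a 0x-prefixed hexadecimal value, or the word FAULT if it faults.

Walk each access:
#0 VA=0x7C261628B (r,kernel):
  lvl0: tbl 0x14, slot 31 ⇒ 0x18007 (P1/RW1/US1/PS0)
  lvl1: tbl 0x18, slot 19 ⇒ 0x19007 (P1/RW1/US1/PS0)
  lvl2: tbl 0x19, slot 22 ⇒ 0x1C007 (P1/RW1/US1/PS0)
  → PA=0x1C28B  (3 entries read)
#1 VA=0x7000080C7 (r,kernel):
  lvl0: tbl 0x14, slot 28 ⇒ 0x20007 (P1/RW1/US1/PS0)
  lvl1: tbl 0x20, slot 0 ⇒ 0x21007 (P1/RW1/US1/PS0)
  lvl2: tbl 0x21, slot 8 ⇒ 0x25007 (P1/RW1/US1/PS0)
  → PA=0x250C7  (3 entries read)

Access #1 PA: 0x250C7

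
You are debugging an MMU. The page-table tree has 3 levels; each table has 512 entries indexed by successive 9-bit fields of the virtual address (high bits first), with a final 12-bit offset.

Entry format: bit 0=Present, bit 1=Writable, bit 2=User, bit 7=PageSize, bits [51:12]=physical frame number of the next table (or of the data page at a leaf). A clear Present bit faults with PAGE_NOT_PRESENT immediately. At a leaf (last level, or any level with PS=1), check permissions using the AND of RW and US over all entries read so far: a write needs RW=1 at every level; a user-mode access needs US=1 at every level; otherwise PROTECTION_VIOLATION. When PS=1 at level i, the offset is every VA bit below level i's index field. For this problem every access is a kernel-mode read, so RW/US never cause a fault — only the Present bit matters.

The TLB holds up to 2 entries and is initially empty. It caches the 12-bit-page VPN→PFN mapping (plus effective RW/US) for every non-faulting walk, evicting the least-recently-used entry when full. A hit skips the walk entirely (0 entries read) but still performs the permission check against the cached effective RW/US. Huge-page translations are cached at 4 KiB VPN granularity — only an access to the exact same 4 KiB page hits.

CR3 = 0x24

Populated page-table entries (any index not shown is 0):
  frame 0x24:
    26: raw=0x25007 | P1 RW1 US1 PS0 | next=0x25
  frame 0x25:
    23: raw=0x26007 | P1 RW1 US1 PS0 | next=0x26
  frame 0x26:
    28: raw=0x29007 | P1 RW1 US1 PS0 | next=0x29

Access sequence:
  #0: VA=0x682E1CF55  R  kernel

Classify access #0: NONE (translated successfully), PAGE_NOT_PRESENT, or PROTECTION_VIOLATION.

Per-access translation:
#0 VA=0x682E1CF55 (r,kernel):
  L0 @0x24[26] → 0x25007  P=1,RW=1,US=1,PS=0
  L1 @0x25[23] → 0x26007  P=1,RW=1,US=1,PS=0
  L2 @0x26[28] → 0x29007  P=1,RW=1,US=1,PS=0
  ✓ 0x29F55  — 3 lookups

Access #0 fault: NONE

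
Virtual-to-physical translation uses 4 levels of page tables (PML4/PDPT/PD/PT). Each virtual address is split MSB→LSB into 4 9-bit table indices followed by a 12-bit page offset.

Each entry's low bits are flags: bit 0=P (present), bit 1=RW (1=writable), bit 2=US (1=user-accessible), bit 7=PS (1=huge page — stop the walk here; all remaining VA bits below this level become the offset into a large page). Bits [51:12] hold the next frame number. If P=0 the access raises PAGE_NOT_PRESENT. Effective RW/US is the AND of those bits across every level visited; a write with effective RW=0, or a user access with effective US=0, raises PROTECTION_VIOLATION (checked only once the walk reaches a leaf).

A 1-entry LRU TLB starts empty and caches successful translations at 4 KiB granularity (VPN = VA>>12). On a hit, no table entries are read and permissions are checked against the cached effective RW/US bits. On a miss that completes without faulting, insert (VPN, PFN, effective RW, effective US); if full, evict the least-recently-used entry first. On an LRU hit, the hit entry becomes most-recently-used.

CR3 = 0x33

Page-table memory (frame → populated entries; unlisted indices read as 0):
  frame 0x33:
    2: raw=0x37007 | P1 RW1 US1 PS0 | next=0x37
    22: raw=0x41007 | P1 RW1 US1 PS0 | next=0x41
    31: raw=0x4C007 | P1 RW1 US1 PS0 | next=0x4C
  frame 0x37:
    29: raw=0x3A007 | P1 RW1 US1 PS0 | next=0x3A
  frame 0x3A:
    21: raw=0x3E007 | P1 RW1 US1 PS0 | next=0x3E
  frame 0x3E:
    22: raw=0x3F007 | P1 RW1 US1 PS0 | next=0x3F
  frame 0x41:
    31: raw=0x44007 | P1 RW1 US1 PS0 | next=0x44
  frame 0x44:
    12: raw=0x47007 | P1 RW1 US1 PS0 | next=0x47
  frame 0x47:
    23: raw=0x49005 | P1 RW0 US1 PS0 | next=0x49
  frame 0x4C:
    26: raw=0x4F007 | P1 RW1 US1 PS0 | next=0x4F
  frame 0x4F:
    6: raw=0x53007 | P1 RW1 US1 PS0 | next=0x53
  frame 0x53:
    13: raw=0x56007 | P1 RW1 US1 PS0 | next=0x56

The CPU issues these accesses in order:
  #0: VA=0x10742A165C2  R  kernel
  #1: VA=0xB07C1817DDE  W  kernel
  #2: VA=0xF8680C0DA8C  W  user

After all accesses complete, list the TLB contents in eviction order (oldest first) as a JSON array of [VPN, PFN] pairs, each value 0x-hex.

Per-access translation:
#0 VA=0x10742A165C2 (r,kernel):
  [0] read 0x33 idx=2: raw=0x37007 flags P=1 W=1 U=1 S=0
  [1] read 0x37 idx=29: raw=0x3A007 flags P=1 W=1 U=1 S=0
  [2] read 0x3A idx=21: raw=0x3E007 flags P=1 W=1 U=1 S=0
  [3] read 0x3E idx=22: raw=0x3F007 flags P=1 W=1 U=1 S=0
  ✓ 0x3F5C2  — 4 lookups
#1 VA=0xB07C1817DDE (w,kernel):
  [0] read 0x33 idx=22: raw=0x41007 flags P=1 W=1 U=1 S=0
  [1] read 0x41 idx=31: raw=0x44007 flags P=1 W=1 U=1 S=0
  [2] read 0x44 idx=12: raw=0x47007 flags P=1 W=1 U=1 S=0
  [3] read 0x47 idx=23: raw=0x49005 flags P=1 W=0 U=1 S=0
  ⇒ fault: PROTECTION_VIOLATION  — 4 lookups
#2 VA=0xF8680C0DA8C (w,user):
  [0] read 0x33 idx=31: raw=0x4C007 flags P=1 W=1 U=1 S=0
  [1] read 0x4C idx=26: raw=0x4F007 flags P=1 W=1 U=1 S=0
  [2] read 0x4F idx=6: raw=0x53007 flags P=1 W=1 U=1 S=0
  [3] read 0x53 idx=13: raw=0x56007 flags P=1 W=1 U=1 S=0
  ✓ 0x56A8C  — 4 lookups

TLB: [["0xF8680C0D", "0x56"]]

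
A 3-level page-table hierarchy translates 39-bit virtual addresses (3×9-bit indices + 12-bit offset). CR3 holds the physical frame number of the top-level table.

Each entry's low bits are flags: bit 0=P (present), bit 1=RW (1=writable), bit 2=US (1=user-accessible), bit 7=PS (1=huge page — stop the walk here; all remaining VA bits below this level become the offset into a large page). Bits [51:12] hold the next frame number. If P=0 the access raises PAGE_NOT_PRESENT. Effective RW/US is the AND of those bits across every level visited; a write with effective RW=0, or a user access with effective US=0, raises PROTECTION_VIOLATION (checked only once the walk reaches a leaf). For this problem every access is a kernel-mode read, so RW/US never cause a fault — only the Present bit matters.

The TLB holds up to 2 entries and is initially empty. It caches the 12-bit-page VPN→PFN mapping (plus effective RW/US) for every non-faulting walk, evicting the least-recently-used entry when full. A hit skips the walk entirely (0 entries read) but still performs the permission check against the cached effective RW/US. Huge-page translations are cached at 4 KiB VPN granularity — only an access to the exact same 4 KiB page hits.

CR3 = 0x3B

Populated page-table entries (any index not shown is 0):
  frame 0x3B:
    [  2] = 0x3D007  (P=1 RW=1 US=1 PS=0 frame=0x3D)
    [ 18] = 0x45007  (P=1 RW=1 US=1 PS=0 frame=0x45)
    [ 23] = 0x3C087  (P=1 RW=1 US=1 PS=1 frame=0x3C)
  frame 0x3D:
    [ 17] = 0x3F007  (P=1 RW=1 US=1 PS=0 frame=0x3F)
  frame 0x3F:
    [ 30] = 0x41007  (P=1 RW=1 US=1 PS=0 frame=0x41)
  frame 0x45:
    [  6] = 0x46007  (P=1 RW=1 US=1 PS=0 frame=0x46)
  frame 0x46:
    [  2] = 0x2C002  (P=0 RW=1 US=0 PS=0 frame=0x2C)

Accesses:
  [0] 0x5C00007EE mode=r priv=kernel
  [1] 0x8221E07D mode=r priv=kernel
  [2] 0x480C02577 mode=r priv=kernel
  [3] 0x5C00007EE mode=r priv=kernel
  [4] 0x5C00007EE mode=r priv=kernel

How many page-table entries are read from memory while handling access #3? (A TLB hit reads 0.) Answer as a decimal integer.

Per-access translation:
#0 VA=0x5C00007EE (r,kernel):
  lvl0: tbl 0x3B, slot 23 ⇒ 0x3C087 (P1/RW1/US1/PS1)
  ⇒ phys 0x3C7EE (huge @L0)  [1 reads]
#1 VA=0x8221E07D (r,kernel):
  lvl0: tbl 0x3B, slot 2 ⇒ 0x3D007 (P1/RW1/US1/PS0)
  lvl1: tbl 0x3D, slot 17 ⇒ 0x3F007 (P1/RW1/US1/PS0)
  lvl2: tbl 0x3F, slot 30 ⇒ 0x41007 (P1/RW1/US1/PS0)
  ⇒ phys 0x4107D  [3 reads]
#2 VA=0x480C02577 (r,kernel):
  lvl0: tbl 0x3B, slot 18 ⇒ 0x45007 (P1/RW1/US1/PS0)
  lvl1: tbl 0x45, slot 6 ⇒ 0x46007 (P1/RW1/US1/PS0)
  lvl2: tbl 0x46, slot 2 ⇒ 0x2C002 (P0/RW1/US0/PS0)
  ⇒ fault: PAGE_NOT_PRESENT  — 3 lookups
#3 VA=0x5C00007EE (r,kernel):
  TLB hit vpn=0x5C0000 → PA=0x3C7EE
#4 VA=0x5C00007EE (r,kernel):
  TLB hit vpn=0x5C0000 → PA=0x3C7EE

Entries read for #3: 0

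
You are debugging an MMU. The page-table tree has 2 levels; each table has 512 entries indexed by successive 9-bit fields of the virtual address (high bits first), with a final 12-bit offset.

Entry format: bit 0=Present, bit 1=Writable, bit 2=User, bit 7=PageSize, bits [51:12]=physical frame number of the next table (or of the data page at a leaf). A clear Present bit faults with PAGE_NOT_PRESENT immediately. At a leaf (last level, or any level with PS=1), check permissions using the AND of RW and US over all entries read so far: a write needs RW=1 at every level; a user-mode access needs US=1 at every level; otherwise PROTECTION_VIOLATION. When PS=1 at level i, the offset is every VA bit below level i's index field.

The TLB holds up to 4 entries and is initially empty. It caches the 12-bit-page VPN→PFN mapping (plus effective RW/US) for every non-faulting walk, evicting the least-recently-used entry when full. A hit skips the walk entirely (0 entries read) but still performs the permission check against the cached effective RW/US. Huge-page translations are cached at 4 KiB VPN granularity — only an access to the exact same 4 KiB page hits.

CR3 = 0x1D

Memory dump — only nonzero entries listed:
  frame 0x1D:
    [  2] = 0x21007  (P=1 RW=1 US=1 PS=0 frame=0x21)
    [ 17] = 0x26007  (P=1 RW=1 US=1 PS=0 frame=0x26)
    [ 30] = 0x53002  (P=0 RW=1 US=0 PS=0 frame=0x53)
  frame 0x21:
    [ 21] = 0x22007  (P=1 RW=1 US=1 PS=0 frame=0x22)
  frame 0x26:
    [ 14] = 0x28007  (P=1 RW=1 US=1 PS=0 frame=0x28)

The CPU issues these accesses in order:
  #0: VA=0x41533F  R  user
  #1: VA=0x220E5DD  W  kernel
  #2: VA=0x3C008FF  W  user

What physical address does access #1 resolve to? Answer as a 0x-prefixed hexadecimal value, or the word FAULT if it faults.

Trace:
#0 VA=0x41533F (r,user):
  lvl0: tbl 0x1D, slot 2 ⇒ 0x21007 (P1/RW1/US1/PS0)
  lvl1: tbl 0x21, slot 21 ⇒ 0x22007 (P1/RW1/US1/PS0)
  → PA=0x2233F  (2 entries read)
#1 VA=0x220E5DD (w,kernel):
  lvl0: tbl 0x1D, slot 17 ⇒ 0x26007 (P1/RW1/US1/PS0)
  lvl1: tbl 0x26, slot 14 ⇒ 0x28007 (P1/RW1/US1/PS0)
  → PA=0x285DD  (2 entries read)
#2 VA=0x3C008FF (w,user):
  lvl0: tbl 0x1D, slot 30 ⇒ 0x53002 (P0/RW1/US0/PS0)
  ⇒ fault: PAGE_NOT_PRESENT  — 1 lookups

Access #1 PA: 0x285DD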